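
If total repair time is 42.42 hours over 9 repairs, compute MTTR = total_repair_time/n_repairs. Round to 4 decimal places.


total_repair_time = 42.42
n_repairs = 9
MTTR = 42.42 / 9
MTTR = 4.7133

4.7133


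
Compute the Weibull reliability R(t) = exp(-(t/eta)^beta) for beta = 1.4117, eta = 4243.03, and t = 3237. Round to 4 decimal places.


beta = 1.4117, eta = 4243.03, t = 3237
t/eta = 3237 / 4243.03 = 0.7629
(t/eta)^beta = 0.7629^1.4117 = 0.6825
R(t) = exp(-0.6825)
R(t) = 0.5054

0.5054


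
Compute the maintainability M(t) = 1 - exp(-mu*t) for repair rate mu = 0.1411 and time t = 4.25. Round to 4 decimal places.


mu = 0.1411, t = 4.25
mu * t = 0.1411 * 4.25 = 0.5997
exp(-0.5997) = 0.549
M(t) = 1 - 0.549
M(t) = 0.451

0.451


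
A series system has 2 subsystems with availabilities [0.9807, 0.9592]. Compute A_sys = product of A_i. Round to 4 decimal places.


Subsystems: [0.9807, 0.9592]
After subsystem 1 (A=0.9807): product = 0.9807
After subsystem 2 (A=0.9592): product = 0.9407
A_sys = 0.9407

0.9407


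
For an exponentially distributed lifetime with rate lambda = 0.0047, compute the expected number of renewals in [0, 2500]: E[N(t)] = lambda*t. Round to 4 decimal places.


lambda = 0.0047
t = 2500
E[N(t)] = lambda * t
E[N(t)] = 0.0047 * 2500
E[N(t)] = 11.75

11.75


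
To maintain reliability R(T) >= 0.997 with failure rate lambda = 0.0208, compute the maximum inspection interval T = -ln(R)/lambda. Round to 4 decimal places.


R_target = 0.997
lambda = 0.0208
-ln(0.997) = 0.003
T = 0.003 / 0.0208
T = 0.1444

0.1444


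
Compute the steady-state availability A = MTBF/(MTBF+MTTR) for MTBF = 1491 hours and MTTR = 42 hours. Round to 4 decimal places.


MTBF = 1491
MTTR = 42
MTBF + MTTR = 1533
A = 1491 / 1533
A = 0.9726

0.9726


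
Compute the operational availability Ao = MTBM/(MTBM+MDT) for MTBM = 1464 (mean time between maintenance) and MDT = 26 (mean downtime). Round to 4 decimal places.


MTBM = 1464
MDT = 26
MTBM + MDT = 1490
Ao = 1464 / 1490
Ao = 0.9826

0.9826


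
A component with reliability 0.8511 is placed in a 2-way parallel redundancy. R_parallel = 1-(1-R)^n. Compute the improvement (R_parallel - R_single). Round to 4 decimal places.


R_single = 0.8511, n = 2
1 - R_single = 0.1489
(1 - R_single)^n = 0.1489^2 = 0.0222
R_parallel = 1 - 0.0222 = 0.9778
Improvement = 0.9778 - 0.8511
Improvement = 0.1267

0.1267


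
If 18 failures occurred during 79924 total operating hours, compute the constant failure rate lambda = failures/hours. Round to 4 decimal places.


failures = 18
total_hours = 79924
lambda = 18 / 79924
lambda = 0.0002

0.0002


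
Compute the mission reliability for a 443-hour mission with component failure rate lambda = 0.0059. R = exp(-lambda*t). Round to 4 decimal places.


lambda = 0.0059
mission_time = 443
lambda * t = 0.0059 * 443 = 2.6137
R = exp(-2.6137)
R = 0.0733

0.0733


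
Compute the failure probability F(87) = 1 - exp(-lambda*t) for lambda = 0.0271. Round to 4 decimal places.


lambda = 0.0271, t = 87
lambda * t = 2.3577
exp(-2.3577) = 0.0946
F(t) = 1 - 0.0946
F(t) = 0.9054

0.9054


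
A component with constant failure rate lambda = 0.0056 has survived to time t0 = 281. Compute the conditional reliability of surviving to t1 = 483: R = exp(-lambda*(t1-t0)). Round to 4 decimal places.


lambda = 0.0056
t0 = 281, t1 = 483
t1 - t0 = 202
lambda * (t1-t0) = 0.0056 * 202 = 1.1312
R = exp(-1.1312)
R = 0.3226

0.3226


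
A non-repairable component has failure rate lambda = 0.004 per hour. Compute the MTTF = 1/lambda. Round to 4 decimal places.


lambda = 0.004
MTTF = 1 / 0.004
MTTF = 250.0

250.0


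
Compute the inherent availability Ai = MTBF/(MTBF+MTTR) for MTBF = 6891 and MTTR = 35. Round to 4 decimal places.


MTBF = 6891
MTTR = 35
MTBF + MTTR = 6926
Ai = 6891 / 6926
Ai = 0.9949

0.9949


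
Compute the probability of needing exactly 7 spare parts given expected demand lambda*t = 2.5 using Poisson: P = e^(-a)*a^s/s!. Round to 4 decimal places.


a = 2.5, s = 7
e^(-a) = e^(-2.5) = 0.0821
a^s = 2.5^7 = 610.3516
s! = 5040
P = 0.0821 * 610.3516 / 5040
P = 0.0099

0.0099


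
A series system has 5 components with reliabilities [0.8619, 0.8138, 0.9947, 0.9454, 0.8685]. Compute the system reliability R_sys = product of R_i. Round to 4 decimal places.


Components: [0.8619, 0.8138, 0.9947, 0.9454, 0.8685]
After component 1 (R=0.8619): product = 0.8619
After component 2 (R=0.8138): product = 0.7014
After component 3 (R=0.9947): product = 0.6977
After component 4 (R=0.9454): product = 0.6596
After component 5 (R=0.8685): product = 0.5729
R_sys = 0.5729

0.5729


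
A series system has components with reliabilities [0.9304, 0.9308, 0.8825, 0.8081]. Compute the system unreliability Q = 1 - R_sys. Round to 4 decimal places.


Components: [0.9304, 0.9308, 0.8825, 0.8081]
After component 1: product = 0.9304
After component 2: product = 0.866
After component 3: product = 0.7643
After component 4: product = 0.6176
R_sys = 0.6176
Q = 1 - 0.6176 = 0.3824

0.3824


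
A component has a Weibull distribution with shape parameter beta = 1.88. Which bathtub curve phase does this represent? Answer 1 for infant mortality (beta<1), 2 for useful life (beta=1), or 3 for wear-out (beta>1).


beta = 1.88
Compare beta to 1:
beta < 1 => infant mortality (phase 1)
beta = 1 => useful life (phase 2)
beta > 1 => wear-out (phase 3)
Since beta = 1.88, this is wear-out (increasing failure rate)
Phase = 3

3


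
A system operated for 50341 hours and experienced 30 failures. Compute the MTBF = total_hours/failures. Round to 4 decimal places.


total_hours = 50341
failures = 30
MTBF = 50341 / 30
MTBF = 1678.0333

1678.0333


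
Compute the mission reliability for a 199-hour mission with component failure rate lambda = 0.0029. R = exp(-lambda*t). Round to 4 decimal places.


lambda = 0.0029
mission_time = 199
lambda * t = 0.0029 * 199 = 0.5771
R = exp(-0.5771)
R = 0.5615

0.5615


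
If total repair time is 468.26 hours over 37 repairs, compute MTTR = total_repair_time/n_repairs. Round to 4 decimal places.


total_repair_time = 468.26
n_repairs = 37
MTTR = 468.26 / 37
MTTR = 12.6557

12.6557


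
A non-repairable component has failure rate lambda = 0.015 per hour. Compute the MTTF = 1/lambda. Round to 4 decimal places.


lambda = 0.015
MTTF = 1 / 0.015
MTTF = 66.6667

66.6667


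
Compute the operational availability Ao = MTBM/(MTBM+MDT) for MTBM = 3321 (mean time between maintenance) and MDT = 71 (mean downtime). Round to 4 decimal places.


MTBM = 3321
MDT = 71
MTBM + MDT = 3392
Ao = 3321 / 3392
Ao = 0.9791

0.9791


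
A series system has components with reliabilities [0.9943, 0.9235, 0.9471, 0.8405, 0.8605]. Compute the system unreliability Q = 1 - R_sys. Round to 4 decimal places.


Components: [0.9943, 0.9235, 0.9471, 0.8405, 0.8605]
After component 1: product = 0.9943
After component 2: product = 0.9182
After component 3: product = 0.8697
After component 4: product = 0.731
After component 5: product = 0.629
R_sys = 0.629
Q = 1 - 0.629 = 0.371

0.371


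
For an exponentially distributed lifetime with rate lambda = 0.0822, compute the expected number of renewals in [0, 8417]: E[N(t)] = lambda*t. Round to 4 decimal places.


lambda = 0.0822
t = 8417
E[N(t)] = lambda * t
E[N(t)] = 0.0822 * 8417
E[N(t)] = 691.8774

691.8774


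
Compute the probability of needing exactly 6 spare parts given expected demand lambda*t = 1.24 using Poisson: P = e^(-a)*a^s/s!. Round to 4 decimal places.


a = 1.24, s = 6
e^(-a) = e^(-1.24) = 0.2894
a^s = 1.24^6 = 3.6352
s! = 720
P = 0.2894 * 3.6352 / 720
P = 0.0015

0.0015


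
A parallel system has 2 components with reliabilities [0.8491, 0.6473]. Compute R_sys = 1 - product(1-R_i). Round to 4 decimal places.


Components: [0.8491, 0.6473]
(1 - 0.8491) = 0.1509, running product = 0.1509
(1 - 0.6473) = 0.3527, running product = 0.0532
Product of (1-R_i) = 0.0532
R_sys = 1 - 0.0532 = 0.9468

0.9468


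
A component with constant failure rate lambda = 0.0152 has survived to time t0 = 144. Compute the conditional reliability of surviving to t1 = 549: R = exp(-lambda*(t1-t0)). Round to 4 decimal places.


lambda = 0.0152
t0 = 144, t1 = 549
t1 - t0 = 405
lambda * (t1-t0) = 0.0152 * 405 = 6.156
R = exp(-6.156)
R = 0.0021

0.0021


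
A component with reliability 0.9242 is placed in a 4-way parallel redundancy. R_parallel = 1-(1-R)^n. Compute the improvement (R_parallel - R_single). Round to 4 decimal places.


R_single = 0.9242, n = 4
1 - R_single = 0.0758
(1 - R_single)^n = 0.0758^4 = 0.0
R_parallel = 1 - 0.0 = 1.0
Improvement = 1.0 - 0.9242
Improvement = 0.0758

0.0758


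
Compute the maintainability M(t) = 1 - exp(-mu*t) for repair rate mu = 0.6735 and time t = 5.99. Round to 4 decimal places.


mu = 0.6735, t = 5.99
mu * t = 0.6735 * 5.99 = 4.0343
exp(-4.0343) = 0.0177
M(t) = 1 - 0.0177
M(t) = 0.9823

0.9823


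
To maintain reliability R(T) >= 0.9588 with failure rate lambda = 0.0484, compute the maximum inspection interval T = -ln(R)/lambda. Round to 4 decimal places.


R_target = 0.9588
lambda = 0.0484
-ln(0.9588) = 0.0421
T = 0.0421 / 0.0484
T = 0.8693

0.8693


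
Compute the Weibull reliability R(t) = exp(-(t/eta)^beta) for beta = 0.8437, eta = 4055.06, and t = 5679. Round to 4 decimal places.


beta = 0.8437, eta = 4055.06, t = 5679
t/eta = 5679 / 4055.06 = 1.4005
(t/eta)^beta = 1.4005^0.8437 = 1.3287
R(t) = exp(-1.3287)
R(t) = 0.2648

0.2648


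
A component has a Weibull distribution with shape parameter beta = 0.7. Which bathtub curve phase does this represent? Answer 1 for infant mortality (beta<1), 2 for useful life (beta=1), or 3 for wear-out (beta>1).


beta = 0.7
Compare beta to 1:
beta < 1 => infant mortality (phase 1)
beta = 1 => useful life (phase 2)
beta > 1 => wear-out (phase 3)
Since beta = 0.7, this is infant mortality (decreasing failure rate)
Phase = 1

1


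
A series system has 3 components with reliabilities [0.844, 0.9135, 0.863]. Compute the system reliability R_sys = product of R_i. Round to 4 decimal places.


Components: [0.844, 0.9135, 0.863]
After component 1 (R=0.844): product = 0.844
After component 2 (R=0.9135): product = 0.771
After component 3 (R=0.863): product = 0.6654
R_sys = 0.6654

0.6654


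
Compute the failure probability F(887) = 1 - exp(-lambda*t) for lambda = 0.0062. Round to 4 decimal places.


lambda = 0.0062, t = 887
lambda * t = 5.4994
exp(-5.4994) = 0.0041
F(t) = 1 - 0.0041
F(t) = 0.9959

0.9959


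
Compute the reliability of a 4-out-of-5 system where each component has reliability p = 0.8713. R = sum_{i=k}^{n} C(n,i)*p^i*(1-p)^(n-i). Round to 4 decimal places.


k = 4, n = 5, p = 0.8713
i=4: C(5,4)=5 * 0.8713^4 * 0.1287^1 = 0.3709
i=5: C(5,5)=1 * 0.8713^5 * 0.1287^0 = 0.5022
R = sum of terms = 0.873

0.873


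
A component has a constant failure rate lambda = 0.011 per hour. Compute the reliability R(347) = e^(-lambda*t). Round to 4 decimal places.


lambda = 0.011
t = 347
lambda * t = 3.817
R(t) = e^(-3.817)
R(t) = 0.022

0.022


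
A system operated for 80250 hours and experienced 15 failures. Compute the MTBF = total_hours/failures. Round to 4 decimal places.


total_hours = 80250
failures = 15
MTBF = 80250 / 15
MTBF = 5350.0

5350.0


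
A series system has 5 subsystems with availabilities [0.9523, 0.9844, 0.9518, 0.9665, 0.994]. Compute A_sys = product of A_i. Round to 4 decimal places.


Subsystems: [0.9523, 0.9844, 0.9518, 0.9665, 0.994]
After subsystem 1 (A=0.9523): product = 0.9523
After subsystem 2 (A=0.9844): product = 0.9374
After subsystem 3 (A=0.9518): product = 0.8923
After subsystem 4 (A=0.9665): product = 0.8624
After subsystem 5 (A=0.994): product = 0.8572
A_sys = 0.8572

0.8572


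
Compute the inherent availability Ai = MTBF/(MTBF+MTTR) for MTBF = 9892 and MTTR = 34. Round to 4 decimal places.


MTBF = 9892
MTTR = 34
MTBF + MTTR = 9926
Ai = 9892 / 9926
Ai = 0.9966

0.9966


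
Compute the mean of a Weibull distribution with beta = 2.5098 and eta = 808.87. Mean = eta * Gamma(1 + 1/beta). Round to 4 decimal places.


beta = 2.5098, eta = 808.87
1/beta = 0.3984
1 + 1/beta = 1.3984
Gamma(1.3984) = 0.8873
Mean = 808.87 * 0.8873
Mean = 717.7508

717.7508


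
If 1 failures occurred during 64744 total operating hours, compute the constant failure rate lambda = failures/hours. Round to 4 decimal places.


failures = 1
total_hours = 64744
lambda = 1 / 64744
lambda = 0.0

0.0


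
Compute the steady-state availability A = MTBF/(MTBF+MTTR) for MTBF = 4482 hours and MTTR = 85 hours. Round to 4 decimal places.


MTBF = 4482
MTTR = 85
MTBF + MTTR = 4567
A = 4482 / 4567
A = 0.9814

0.9814


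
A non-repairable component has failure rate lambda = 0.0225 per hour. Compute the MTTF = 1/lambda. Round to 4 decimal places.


lambda = 0.0225
MTTF = 1 / 0.0225
MTTF = 44.4444

44.4444


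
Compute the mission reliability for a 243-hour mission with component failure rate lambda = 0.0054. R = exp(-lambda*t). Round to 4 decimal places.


lambda = 0.0054
mission_time = 243
lambda * t = 0.0054 * 243 = 1.3122
R = exp(-1.3122)
R = 0.2692

0.2692


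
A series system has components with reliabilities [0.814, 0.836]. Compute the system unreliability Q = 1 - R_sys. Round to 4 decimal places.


Components: [0.814, 0.836]
After component 1: product = 0.814
After component 2: product = 0.6805
R_sys = 0.6805
Q = 1 - 0.6805 = 0.3195

0.3195


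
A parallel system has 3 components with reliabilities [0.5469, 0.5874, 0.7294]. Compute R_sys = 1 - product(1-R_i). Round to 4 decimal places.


Components: [0.5469, 0.5874, 0.7294]
(1 - 0.5469) = 0.4531, running product = 0.4531
(1 - 0.5874) = 0.4126, running product = 0.1869
(1 - 0.7294) = 0.2706, running product = 0.0506
Product of (1-R_i) = 0.0506
R_sys = 1 - 0.0506 = 0.9494

0.9494


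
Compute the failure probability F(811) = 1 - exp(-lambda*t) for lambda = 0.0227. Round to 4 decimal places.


lambda = 0.0227, t = 811
lambda * t = 18.4097
exp(-18.4097) = 0.0
F(t) = 1 - 0.0
F(t) = 1.0

1.0


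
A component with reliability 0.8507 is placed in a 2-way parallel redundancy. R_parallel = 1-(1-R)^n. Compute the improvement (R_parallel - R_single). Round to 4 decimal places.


R_single = 0.8507, n = 2
1 - R_single = 0.1493
(1 - R_single)^n = 0.1493^2 = 0.0223
R_parallel = 1 - 0.0223 = 0.9777
Improvement = 0.9777 - 0.8507
Improvement = 0.127

0.127


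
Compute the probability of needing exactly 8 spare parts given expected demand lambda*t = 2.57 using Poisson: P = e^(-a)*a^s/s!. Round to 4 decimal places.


a = 2.57, s = 8
e^(-a) = e^(-2.57) = 0.0765
a^s = 2.57^8 = 1903.1148
s! = 40320
P = 0.0765 * 1903.1148 / 40320
P = 0.0036

0.0036


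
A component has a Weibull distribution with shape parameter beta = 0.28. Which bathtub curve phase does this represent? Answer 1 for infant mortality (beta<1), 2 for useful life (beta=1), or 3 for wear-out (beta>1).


beta = 0.28
Compare beta to 1:
beta < 1 => infant mortality (phase 1)
beta = 1 => useful life (phase 2)
beta > 1 => wear-out (phase 3)
Since beta = 0.28, this is infant mortality (decreasing failure rate)
Phase = 1

1


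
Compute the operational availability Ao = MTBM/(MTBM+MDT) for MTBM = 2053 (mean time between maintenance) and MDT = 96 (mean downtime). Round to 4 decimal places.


MTBM = 2053
MDT = 96
MTBM + MDT = 2149
Ao = 2053 / 2149
Ao = 0.9553

0.9553


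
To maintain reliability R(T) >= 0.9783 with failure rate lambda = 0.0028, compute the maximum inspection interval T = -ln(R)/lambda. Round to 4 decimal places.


R_target = 0.9783
lambda = 0.0028
-ln(0.9783) = 0.0219
T = 0.0219 / 0.0028
T = 7.8353

7.8353


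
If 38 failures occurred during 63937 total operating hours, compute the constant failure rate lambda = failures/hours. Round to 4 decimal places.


failures = 38
total_hours = 63937
lambda = 38 / 63937
lambda = 0.0006

0.0006


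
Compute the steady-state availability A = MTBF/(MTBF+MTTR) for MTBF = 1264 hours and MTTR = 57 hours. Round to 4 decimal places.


MTBF = 1264
MTTR = 57
MTBF + MTTR = 1321
A = 1264 / 1321
A = 0.9569

0.9569


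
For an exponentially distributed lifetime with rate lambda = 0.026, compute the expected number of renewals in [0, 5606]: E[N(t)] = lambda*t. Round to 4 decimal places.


lambda = 0.026
t = 5606
E[N(t)] = lambda * t
E[N(t)] = 0.026 * 5606
E[N(t)] = 145.756

145.756


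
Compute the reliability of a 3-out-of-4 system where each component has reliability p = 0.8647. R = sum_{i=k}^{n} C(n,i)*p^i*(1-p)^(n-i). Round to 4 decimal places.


k = 3, n = 4, p = 0.8647
i=3: C(4,3)=4 * 0.8647^3 * 0.1353^1 = 0.3499
i=4: C(4,4)=1 * 0.8647^4 * 0.1353^0 = 0.5591
R = sum of terms = 0.909

0.909


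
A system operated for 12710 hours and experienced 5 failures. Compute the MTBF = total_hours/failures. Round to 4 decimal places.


total_hours = 12710
failures = 5
MTBF = 12710 / 5
MTBF = 2542.0

2542.0


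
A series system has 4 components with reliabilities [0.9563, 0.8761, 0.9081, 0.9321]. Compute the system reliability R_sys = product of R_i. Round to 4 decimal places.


Components: [0.9563, 0.8761, 0.9081, 0.9321]
After component 1 (R=0.9563): product = 0.9563
After component 2 (R=0.8761): product = 0.8378
After component 3 (R=0.9081): product = 0.7608
After component 4 (R=0.9321): product = 0.7092
R_sys = 0.7092

0.7092


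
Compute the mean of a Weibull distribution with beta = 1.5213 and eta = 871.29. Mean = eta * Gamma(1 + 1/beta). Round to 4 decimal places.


beta = 1.5213, eta = 871.29
1/beta = 0.6573
1 + 1/beta = 1.6573
Gamma(1.6573) = 0.9012
Mean = 871.29 * 0.9012
Mean = 785.2475

785.2475


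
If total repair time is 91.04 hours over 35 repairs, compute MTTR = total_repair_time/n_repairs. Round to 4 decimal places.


total_repair_time = 91.04
n_repairs = 35
MTTR = 91.04 / 35
MTTR = 2.6011

2.6011


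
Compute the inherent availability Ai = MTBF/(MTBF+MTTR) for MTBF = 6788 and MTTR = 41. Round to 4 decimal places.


MTBF = 6788
MTTR = 41
MTBF + MTTR = 6829
Ai = 6788 / 6829
Ai = 0.994

0.994


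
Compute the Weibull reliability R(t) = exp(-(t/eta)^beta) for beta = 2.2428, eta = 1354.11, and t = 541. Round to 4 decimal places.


beta = 2.2428, eta = 1354.11, t = 541
t/eta = 541 / 1354.11 = 0.3995
(t/eta)^beta = 0.3995^2.2428 = 0.1277
R(t) = exp(-0.1277)
R(t) = 0.8801

0.8801


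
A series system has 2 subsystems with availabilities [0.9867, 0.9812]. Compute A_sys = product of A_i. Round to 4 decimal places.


Subsystems: [0.9867, 0.9812]
After subsystem 1 (A=0.9867): product = 0.9867
After subsystem 2 (A=0.9812): product = 0.9682
A_sys = 0.9682

0.9682


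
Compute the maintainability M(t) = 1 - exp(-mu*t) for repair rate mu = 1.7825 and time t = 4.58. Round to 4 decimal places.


mu = 1.7825, t = 4.58
mu * t = 1.7825 * 4.58 = 8.1639
exp(-8.1639) = 0.0003
M(t) = 1 - 0.0003
M(t) = 0.9997

0.9997


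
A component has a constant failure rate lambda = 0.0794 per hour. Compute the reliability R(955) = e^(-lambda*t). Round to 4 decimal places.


lambda = 0.0794
t = 955
lambda * t = 75.827
R(t) = e^(-75.827)
R(t) = 0.0

0.0


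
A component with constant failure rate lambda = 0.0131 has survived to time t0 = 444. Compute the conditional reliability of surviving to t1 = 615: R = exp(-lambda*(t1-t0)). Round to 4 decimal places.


lambda = 0.0131
t0 = 444, t1 = 615
t1 - t0 = 171
lambda * (t1-t0) = 0.0131 * 171 = 2.2401
R = exp(-2.2401)
R = 0.1064

0.1064


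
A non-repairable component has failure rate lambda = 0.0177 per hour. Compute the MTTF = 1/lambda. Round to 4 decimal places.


lambda = 0.0177
MTTF = 1 / 0.0177
MTTF = 56.4972

56.4972


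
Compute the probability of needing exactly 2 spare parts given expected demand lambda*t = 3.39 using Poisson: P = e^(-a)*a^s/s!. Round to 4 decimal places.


a = 3.39, s = 2
e^(-a) = e^(-3.39) = 0.0337
a^s = 3.39^2 = 11.4921
s! = 2
P = 0.0337 * 11.4921 / 2
P = 0.1937

0.1937


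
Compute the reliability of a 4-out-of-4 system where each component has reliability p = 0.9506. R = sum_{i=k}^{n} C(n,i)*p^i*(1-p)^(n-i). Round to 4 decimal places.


k = 4, n = 4, p = 0.9506
i=4: C(4,4)=1 * 0.9506^4 * 0.0494^0 = 0.8166
R = sum of terms = 0.8166

0.8166


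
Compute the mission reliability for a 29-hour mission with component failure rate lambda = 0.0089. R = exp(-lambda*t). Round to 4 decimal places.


lambda = 0.0089
mission_time = 29
lambda * t = 0.0089 * 29 = 0.2581
R = exp(-0.2581)
R = 0.7725

0.7725


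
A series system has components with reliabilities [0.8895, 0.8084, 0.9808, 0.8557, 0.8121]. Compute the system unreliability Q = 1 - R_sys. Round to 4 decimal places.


Components: [0.8895, 0.8084, 0.9808, 0.8557, 0.8121]
After component 1: product = 0.8895
After component 2: product = 0.7191
After component 3: product = 0.7053
After component 4: product = 0.6035
After component 5: product = 0.4901
R_sys = 0.4901
Q = 1 - 0.4901 = 0.5099

0.5099


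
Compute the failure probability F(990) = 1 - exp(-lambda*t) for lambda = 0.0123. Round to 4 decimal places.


lambda = 0.0123, t = 990
lambda * t = 12.177
exp(-12.177) = 0.0
F(t) = 1 - 0.0
F(t) = 1.0

1.0


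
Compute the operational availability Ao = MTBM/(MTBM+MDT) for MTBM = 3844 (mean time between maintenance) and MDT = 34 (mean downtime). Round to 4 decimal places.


MTBM = 3844
MDT = 34
MTBM + MDT = 3878
Ao = 3844 / 3878
Ao = 0.9912

0.9912


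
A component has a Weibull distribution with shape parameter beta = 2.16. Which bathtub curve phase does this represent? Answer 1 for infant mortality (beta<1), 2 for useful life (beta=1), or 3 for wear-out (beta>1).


beta = 2.16
Compare beta to 1:
beta < 1 => infant mortality (phase 1)
beta = 1 => useful life (phase 2)
beta > 1 => wear-out (phase 3)
Since beta = 2.16, this is wear-out (increasing failure rate)
Phase = 3

3


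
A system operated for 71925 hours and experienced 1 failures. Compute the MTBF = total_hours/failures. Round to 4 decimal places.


total_hours = 71925
failures = 1
MTBF = 71925 / 1
MTBF = 71925.0

71925.0


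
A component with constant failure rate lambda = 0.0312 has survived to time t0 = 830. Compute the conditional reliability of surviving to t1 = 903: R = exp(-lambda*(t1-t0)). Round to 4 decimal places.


lambda = 0.0312
t0 = 830, t1 = 903
t1 - t0 = 73
lambda * (t1-t0) = 0.0312 * 73 = 2.2776
R = exp(-2.2776)
R = 0.1025

0.1025


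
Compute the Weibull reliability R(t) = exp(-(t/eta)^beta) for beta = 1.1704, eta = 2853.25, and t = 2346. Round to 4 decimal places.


beta = 1.1704, eta = 2853.25, t = 2346
t/eta = 2346 / 2853.25 = 0.8222
(t/eta)^beta = 0.8222^1.1704 = 0.7952
R(t) = exp(-0.7952)
R(t) = 0.4515

0.4515


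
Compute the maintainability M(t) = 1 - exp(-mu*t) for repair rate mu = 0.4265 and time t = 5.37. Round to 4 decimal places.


mu = 0.4265, t = 5.37
mu * t = 0.4265 * 5.37 = 2.2903
exp(-2.2903) = 0.1012
M(t) = 1 - 0.1012
M(t) = 0.8988

0.8988


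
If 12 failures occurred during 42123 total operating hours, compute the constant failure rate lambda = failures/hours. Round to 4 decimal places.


failures = 12
total_hours = 42123
lambda = 12 / 42123
lambda = 0.0003

0.0003


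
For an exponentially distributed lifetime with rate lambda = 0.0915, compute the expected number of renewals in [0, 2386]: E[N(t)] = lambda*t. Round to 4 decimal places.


lambda = 0.0915
t = 2386
E[N(t)] = lambda * t
E[N(t)] = 0.0915 * 2386
E[N(t)] = 218.319

218.319


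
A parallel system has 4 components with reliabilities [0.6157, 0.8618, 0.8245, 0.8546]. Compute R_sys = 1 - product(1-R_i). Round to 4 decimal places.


Components: [0.6157, 0.8618, 0.8245, 0.8546]
(1 - 0.6157) = 0.3843, running product = 0.3843
(1 - 0.8618) = 0.1382, running product = 0.0531
(1 - 0.8245) = 0.1755, running product = 0.0093
(1 - 0.8546) = 0.1454, running product = 0.0014
Product of (1-R_i) = 0.0014
R_sys = 1 - 0.0014 = 0.9986

0.9986


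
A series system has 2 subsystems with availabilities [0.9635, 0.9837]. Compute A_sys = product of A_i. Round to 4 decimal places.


Subsystems: [0.9635, 0.9837]
After subsystem 1 (A=0.9635): product = 0.9635
After subsystem 2 (A=0.9837): product = 0.9478
A_sys = 0.9478

0.9478


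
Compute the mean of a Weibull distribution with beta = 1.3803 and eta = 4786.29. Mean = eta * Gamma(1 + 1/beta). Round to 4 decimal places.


beta = 1.3803, eta = 4786.29
1/beta = 0.7245
1 + 1/beta = 1.7245
Gamma(1.7245) = 0.9135
Mean = 4786.29 * 0.9135
Mean = 4372.3009

4372.3009


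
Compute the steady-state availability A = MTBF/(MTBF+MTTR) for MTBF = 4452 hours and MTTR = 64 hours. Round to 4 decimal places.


MTBF = 4452
MTTR = 64
MTBF + MTTR = 4516
A = 4452 / 4516
A = 0.9858

0.9858


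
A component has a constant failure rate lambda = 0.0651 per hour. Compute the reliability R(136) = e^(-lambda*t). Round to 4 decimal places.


lambda = 0.0651
t = 136
lambda * t = 8.8536
R(t) = e^(-8.8536)
R(t) = 0.0001

0.0001


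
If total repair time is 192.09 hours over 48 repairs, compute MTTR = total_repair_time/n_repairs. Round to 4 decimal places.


total_repair_time = 192.09
n_repairs = 48
MTTR = 192.09 / 48
MTTR = 4.0019

4.0019


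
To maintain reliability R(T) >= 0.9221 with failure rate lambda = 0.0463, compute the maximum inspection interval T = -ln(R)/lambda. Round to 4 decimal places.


R_target = 0.9221
lambda = 0.0463
-ln(0.9221) = 0.0811
T = 0.0811 / 0.0463
T = 1.7517

1.7517


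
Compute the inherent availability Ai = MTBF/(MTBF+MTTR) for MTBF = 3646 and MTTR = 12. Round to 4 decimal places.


MTBF = 3646
MTTR = 12
MTBF + MTTR = 3658
Ai = 3646 / 3658
Ai = 0.9967

0.9967


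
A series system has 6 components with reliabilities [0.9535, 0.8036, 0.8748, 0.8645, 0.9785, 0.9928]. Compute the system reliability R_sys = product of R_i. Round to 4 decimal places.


Components: [0.9535, 0.8036, 0.8748, 0.8645, 0.9785, 0.9928]
After component 1 (R=0.9535): product = 0.9535
After component 2 (R=0.8036): product = 0.7662
After component 3 (R=0.8748): product = 0.6703
After component 4 (R=0.8645): product = 0.5795
After component 5 (R=0.9785): product = 0.567
After component 6 (R=0.9928): product = 0.5629
R_sys = 0.5629

0.5629


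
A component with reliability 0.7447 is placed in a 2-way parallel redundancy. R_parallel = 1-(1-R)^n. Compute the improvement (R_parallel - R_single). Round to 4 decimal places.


R_single = 0.7447, n = 2
1 - R_single = 0.2553
(1 - R_single)^n = 0.2553^2 = 0.0652
R_parallel = 1 - 0.0652 = 0.9348
Improvement = 0.9348 - 0.7447
Improvement = 0.1901

0.1901


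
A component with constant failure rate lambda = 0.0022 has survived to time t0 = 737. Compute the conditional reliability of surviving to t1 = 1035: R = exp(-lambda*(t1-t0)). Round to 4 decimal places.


lambda = 0.0022
t0 = 737, t1 = 1035
t1 - t0 = 298
lambda * (t1-t0) = 0.0022 * 298 = 0.6556
R = exp(-0.6556)
R = 0.5191

0.5191


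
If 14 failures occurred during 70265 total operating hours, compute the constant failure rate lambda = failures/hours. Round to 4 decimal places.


failures = 14
total_hours = 70265
lambda = 14 / 70265
lambda = 0.0002

0.0002


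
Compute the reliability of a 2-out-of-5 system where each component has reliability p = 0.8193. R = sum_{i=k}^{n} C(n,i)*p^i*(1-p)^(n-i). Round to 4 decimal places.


k = 2, n = 5, p = 0.8193
i=2: C(5,2)=10 * 0.8193^2 * 0.1807^3 = 0.0396
i=3: C(5,3)=10 * 0.8193^3 * 0.1807^2 = 0.1796
i=4: C(5,4)=5 * 0.8193^4 * 0.1807^1 = 0.4071
i=5: C(5,5)=1 * 0.8193^5 * 0.1807^0 = 0.3692
R = sum of terms = 0.9954

0.9954


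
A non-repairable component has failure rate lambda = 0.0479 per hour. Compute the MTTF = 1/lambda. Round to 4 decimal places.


lambda = 0.0479
MTTF = 1 / 0.0479
MTTF = 20.8768

20.8768


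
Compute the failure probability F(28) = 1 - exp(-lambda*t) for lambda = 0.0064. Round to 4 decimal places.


lambda = 0.0064, t = 28
lambda * t = 0.1792
exp(-0.1792) = 0.8359
F(t) = 1 - 0.8359
F(t) = 0.1641

0.1641


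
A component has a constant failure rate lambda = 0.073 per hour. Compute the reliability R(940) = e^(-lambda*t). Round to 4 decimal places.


lambda = 0.073
t = 940
lambda * t = 68.62
R(t) = e^(-68.62)
R(t) = 0.0

0.0


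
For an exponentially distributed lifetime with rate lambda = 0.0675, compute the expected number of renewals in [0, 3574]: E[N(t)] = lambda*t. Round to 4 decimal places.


lambda = 0.0675
t = 3574
E[N(t)] = lambda * t
E[N(t)] = 0.0675 * 3574
E[N(t)] = 241.245

241.245


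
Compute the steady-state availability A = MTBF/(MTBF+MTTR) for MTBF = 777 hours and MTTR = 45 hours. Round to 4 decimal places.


MTBF = 777
MTTR = 45
MTBF + MTTR = 822
A = 777 / 822
A = 0.9453

0.9453


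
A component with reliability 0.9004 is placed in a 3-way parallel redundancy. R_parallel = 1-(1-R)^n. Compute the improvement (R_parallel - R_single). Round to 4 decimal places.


R_single = 0.9004, n = 3
1 - R_single = 0.0996
(1 - R_single)^n = 0.0996^3 = 0.001
R_parallel = 1 - 0.001 = 0.999
Improvement = 0.999 - 0.9004
Improvement = 0.0986

0.0986


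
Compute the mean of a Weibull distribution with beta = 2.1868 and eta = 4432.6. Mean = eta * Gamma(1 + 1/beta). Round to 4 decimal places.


beta = 2.1868, eta = 4432.6
1/beta = 0.4573
1 + 1/beta = 1.4573
Gamma(1.4573) = 0.8856
Mean = 4432.6 * 0.8856
Mean = 3925.5606

3925.5606


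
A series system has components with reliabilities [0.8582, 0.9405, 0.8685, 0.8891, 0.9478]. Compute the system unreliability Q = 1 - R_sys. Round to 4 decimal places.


Components: [0.8582, 0.9405, 0.8685, 0.8891, 0.9478]
After component 1: product = 0.8582
After component 2: product = 0.8071
After component 3: product = 0.701
After component 4: product = 0.6233
After component 5: product = 0.5907
R_sys = 0.5907
Q = 1 - 0.5907 = 0.4093

0.4093


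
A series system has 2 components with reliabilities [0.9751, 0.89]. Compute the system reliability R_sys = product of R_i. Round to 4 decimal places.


Components: [0.9751, 0.89]
After component 1 (R=0.9751): product = 0.9751
After component 2 (R=0.89): product = 0.8678
R_sys = 0.8678

0.8678


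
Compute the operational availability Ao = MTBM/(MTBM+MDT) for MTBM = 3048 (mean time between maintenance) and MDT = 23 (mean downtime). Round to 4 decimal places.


MTBM = 3048
MDT = 23
MTBM + MDT = 3071
Ao = 3048 / 3071
Ao = 0.9925

0.9925


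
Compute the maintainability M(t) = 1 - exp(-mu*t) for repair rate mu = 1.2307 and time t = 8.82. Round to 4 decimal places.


mu = 1.2307, t = 8.82
mu * t = 1.2307 * 8.82 = 10.8548
exp(-10.8548) = 0.0
M(t) = 1 - 0.0
M(t) = 1.0

1.0


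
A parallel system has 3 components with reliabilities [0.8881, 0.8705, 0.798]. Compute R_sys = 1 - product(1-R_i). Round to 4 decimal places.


Components: [0.8881, 0.8705, 0.798]
(1 - 0.8881) = 0.1119, running product = 0.1119
(1 - 0.8705) = 0.1295, running product = 0.0145
(1 - 0.798) = 0.202, running product = 0.0029
Product of (1-R_i) = 0.0029
R_sys = 1 - 0.0029 = 0.9971

0.9971


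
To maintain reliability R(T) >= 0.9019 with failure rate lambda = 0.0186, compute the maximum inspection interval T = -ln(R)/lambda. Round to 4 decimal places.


R_target = 0.9019
lambda = 0.0186
-ln(0.9019) = 0.1033
T = 0.1033 / 0.0186
T = 5.5512

5.5512


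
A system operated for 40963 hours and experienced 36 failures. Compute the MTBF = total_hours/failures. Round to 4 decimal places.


total_hours = 40963
failures = 36
MTBF = 40963 / 36
MTBF = 1137.8611

1137.8611


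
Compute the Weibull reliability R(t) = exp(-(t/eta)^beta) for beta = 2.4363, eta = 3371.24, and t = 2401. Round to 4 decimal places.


beta = 2.4363, eta = 3371.24, t = 2401
t/eta = 2401 / 3371.24 = 0.7122
(t/eta)^beta = 0.7122^2.4363 = 0.4374
R(t) = exp(-0.4374)
R(t) = 0.6457

0.6457


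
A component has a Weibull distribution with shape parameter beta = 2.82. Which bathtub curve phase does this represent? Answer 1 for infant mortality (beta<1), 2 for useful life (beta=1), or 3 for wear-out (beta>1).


beta = 2.82
Compare beta to 1:
beta < 1 => infant mortality (phase 1)
beta = 1 => useful life (phase 2)
beta > 1 => wear-out (phase 3)
Since beta = 2.82, this is wear-out (increasing failure rate)
Phase = 3

3


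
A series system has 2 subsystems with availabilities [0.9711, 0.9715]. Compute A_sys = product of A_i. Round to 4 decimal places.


Subsystems: [0.9711, 0.9715]
After subsystem 1 (A=0.9711): product = 0.9711
After subsystem 2 (A=0.9715): product = 0.9434
A_sys = 0.9434

0.9434


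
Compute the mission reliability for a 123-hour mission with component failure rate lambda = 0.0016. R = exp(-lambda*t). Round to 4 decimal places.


lambda = 0.0016
mission_time = 123
lambda * t = 0.0016 * 123 = 0.1968
R = exp(-0.1968)
R = 0.8214

0.8214


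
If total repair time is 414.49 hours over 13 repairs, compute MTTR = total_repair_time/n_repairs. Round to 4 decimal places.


total_repair_time = 414.49
n_repairs = 13
MTTR = 414.49 / 13
MTTR = 31.8838

31.8838


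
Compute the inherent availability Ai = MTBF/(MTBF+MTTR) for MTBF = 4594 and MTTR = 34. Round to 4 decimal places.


MTBF = 4594
MTTR = 34
MTBF + MTTR = 4628
Ai = 4594 / 4628
Ai = 0.9927

0.9927


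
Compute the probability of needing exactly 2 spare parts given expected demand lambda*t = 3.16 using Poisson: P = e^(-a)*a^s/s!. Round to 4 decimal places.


a = 3.16, s = 2
e^(-a) = e^(-3.16) = 0.0424
a^s = 3.16^2 = 9.9856
s! = 2
P = 0.0424 * 9.9856 / 2
P = 0.2118

0.2118


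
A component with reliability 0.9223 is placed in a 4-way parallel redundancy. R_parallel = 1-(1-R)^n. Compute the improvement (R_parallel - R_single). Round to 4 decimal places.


R_single = 0.9223, n = 4
1 - R_single = 0.0777
(1 - R_single)^n = 0.0777^4 = 0.0
R_parallel = 1 - 0.0 = 1.0
Improvement = 1.0 - 0.9223
Improvement = 0.0777

0.0777


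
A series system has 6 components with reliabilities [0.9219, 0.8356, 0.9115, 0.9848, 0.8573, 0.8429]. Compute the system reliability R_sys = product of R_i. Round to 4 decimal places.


Components: [0.9219, 0.8356, 0.9115, 0.9848, 0.8573, 0.8429]
After component 1 (R=0.9219): product = 0.9219
After component 2 (R=0.8356): product = 0.7703
After component 3 (R=0.9115): product = 0.7022
After component 4 (R=0.9848): product = 0.6915
After component 5 (R=0.8573): product = 0.5928
After component 6 (R=0.8429): product = 0.4997
R_sys = 0.4997

0.4997


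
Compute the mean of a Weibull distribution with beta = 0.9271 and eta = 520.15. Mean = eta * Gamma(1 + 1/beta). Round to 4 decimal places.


beta = 0.9271, eta = 520.15
1/beta = 1.0786
1 + 1/beta = 2.0786
Gamma(2.0786) = 1.0358
Mean = 520.15 * 1.0358
Mean = 538.7888

538.7888


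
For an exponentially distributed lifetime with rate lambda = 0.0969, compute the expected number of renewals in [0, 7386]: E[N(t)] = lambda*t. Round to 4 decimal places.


lambda = 0.0969
t = 7386
E[N(t)] = lambda * t
E[N(t)] = 0.0969 * 7386
E[N(t)] = 715.7034

715.7034


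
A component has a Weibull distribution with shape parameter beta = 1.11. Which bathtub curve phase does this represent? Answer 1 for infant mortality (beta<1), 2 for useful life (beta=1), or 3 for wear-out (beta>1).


beta = 1.11
Compare beta to 1:
beta < 1 => infant mortality (phase 1)
beta = 1 => useful life (phase 2)
beta > 1 => wear-out (phase 3)
Since beta = 1.11, this is wear-out (increasing failure rate)
Phase = 3

3


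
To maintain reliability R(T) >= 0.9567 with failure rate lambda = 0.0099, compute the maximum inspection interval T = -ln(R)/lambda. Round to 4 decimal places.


R_target = 0.9567
lambda = 0.0099
-ln(0.9567) = 0.0443
T = 0.0443 / 0.0099
T = 4.4713

4.4713


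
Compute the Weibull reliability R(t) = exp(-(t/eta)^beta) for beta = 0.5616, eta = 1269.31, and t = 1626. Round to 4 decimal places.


beta = 0.5616, eta = 1269.31, t = 1626
t/eta = 1626 / 1269.31 = 1.281
(t/eta)^beta = 1.281^0.5616 = 1.1492
R(t) = exp(-1.1492)
R(t) = 0.3169

0.3169


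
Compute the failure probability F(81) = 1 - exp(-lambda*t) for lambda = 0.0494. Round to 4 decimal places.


lambda = 0.0494, t = 81
lambda * t = 4.0014
exp(-4.0014) = 0.0183
F(t) = 1 - 0.0183
F(t) = 0.9817

0.9817


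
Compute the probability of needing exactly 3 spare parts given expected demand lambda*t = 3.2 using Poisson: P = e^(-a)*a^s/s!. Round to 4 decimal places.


a = 3.2, s = 3
e^(-a) = e^(-3.2) = 0.0408
a^s = 3.2^3 = 32.768
s! = 6
P = 0.0408 * 32.768 / 6
P = 0.2226

0.2226


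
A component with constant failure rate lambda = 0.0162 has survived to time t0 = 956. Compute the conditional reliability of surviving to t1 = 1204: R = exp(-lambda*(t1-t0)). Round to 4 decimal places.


lambda = 0.0162
t0 = 956, t1 = 1204
t1 - t0 = 248
lambda * (t1-t0) = 0.0162 * 248 = 4.0176
R = exp(-4.0176)
R = 0.018

0.018


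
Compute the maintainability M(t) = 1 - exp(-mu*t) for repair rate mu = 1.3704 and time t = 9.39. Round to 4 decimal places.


mu = 1.3704, t = 9.39
mu * t = 1.3704 * 9.39 = 12.8681
exp(-12.8681) = 0.0
M(t) = 1 - 0.0
M(t) = 1.0

1.0


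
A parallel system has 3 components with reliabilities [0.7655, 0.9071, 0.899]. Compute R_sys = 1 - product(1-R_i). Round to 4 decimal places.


Components: [0.7655, 0.9071, 0.899]
(1 - 0.7655) = 0.2345, running product = 0.2345
(1 - 0.9071) = 0.0929, running product = 0.0218
(1 - 0.899) = 0.101, running product = 0.0022
Product of (1-R_i) = 0.0022
R_sys = 1 - 0.0022 = 0.9978

0.9978


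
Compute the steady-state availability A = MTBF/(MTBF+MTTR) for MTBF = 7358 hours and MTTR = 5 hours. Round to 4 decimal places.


MTBF = 7358
MTTR = 5
MTBF + MTTR = 7363
A = 7358 / 7363
A = 0.9993

0.9993


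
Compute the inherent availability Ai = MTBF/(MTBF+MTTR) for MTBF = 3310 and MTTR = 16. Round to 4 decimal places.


MTBF = 3310
MTTR = 16
MTBF + MTTR = 3326
Ai = 3310 / 3326
Ai = 0.9952

0.9952


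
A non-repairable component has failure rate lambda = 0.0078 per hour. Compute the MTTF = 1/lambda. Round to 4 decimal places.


lambda = 0.0078
MTTF = 1 / 0.0078
MTTF = 128.2051

128.2051


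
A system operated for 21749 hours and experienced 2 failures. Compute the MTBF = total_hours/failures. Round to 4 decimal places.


total_hours = 21749
failures = 2
MTBF = 21749 / 2
MTBF = 10874.5

10874.5


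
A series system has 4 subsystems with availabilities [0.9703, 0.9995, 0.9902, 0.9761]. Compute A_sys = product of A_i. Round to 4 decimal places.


Subsystems: [0.9703, 0.9995, 0.9902, 0.9761]
After subsystem 1 (A=0.9703): product = 0.9703
After subsystem 2 (A=0.9995): product = 0.9698
After subsystem 3 (A=0.9902): product = 0.9603
After subsystem 4 (A=0.9761): product = 0.9374
A_sys = 0.9374

0.9374


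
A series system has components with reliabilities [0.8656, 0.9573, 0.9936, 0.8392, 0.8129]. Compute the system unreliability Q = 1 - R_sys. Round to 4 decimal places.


Components: [0.8656, 0.9573, 0.9936, 0.8392, 0.8129]
After component 1: product = 0.8656
After component 2: product = 0.8286
After component 3: product = 0.8233
After component 4: product = 0.6909
After component 5: product = 0.5617
R_sys = 0.5617
Q = 1 - 0.5617 = 0.4383

0.4383


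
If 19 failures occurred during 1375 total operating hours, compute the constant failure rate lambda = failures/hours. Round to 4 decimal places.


failures = 19
total_hours = 1375
lambda = 19 / 1375
lambda = 0.0138

0.0138


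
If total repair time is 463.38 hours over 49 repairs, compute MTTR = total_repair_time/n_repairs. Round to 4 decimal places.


total_repair_time = 463.38
n_repairs = 49
MTTR = 463.38 / 49
MTTR = 9.4567

9.4567


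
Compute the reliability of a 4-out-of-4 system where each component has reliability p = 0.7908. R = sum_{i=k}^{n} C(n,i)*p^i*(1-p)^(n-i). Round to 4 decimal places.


k = 4, n = 4, p = 0.7908
i=4: C(4,4)=1 * 0.7908^4 * 0.2092^0 = 0.3911
R = sum of terms = 0.3911

0.3911
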